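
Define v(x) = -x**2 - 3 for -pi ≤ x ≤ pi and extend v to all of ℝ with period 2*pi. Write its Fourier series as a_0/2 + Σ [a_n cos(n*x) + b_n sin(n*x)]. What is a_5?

a_5 = 1/pi ∫_{-pi}^{pi} v(x) cos(5*x) dx.
v is even and cos(5*x) is even, so the integrand is even and a_5 = 2/pi ∫_0^{pi} v(x) cos(5*x) dx.
Integrating by parts twice (tabular method), an antiderivative of (-x**2 - 3) cos(5*x) is -x**2*sin(5*x)/5 - 2*x*cos(5*x)/25 - 73*sin(5*x)/125; evaluating from 0 to pi: ∫_{0}^{pi} (-x**2 - 3) cos(5*x) dx = (2*pi/25) - (0) = 2*pi/25.
Hence a_5 = (2/pi)·(2*pi/25) = 4/25.

4/25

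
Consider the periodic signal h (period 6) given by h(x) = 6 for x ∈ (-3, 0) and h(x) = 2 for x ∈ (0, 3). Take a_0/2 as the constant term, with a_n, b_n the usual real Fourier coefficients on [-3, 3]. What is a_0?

8

a_0 = 1/3 ∫_{-3}^{3} h(x) dx = 1/3 · (24) = 8.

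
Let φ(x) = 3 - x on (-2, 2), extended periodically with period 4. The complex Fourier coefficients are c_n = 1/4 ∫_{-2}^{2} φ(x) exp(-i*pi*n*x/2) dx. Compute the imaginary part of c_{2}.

Since φ is real-valued, Im(c_{2}) = -1/4 ∫_{-2}^{2} φ(x) sin(pi*x) dx = -b_{2}/2.
Integrating by parts (boundary term plus one more integral), an antiderivative of (3 - x) sin(pi*x) is x*cos(pi*x)/pi - sin(pi*x)/pi**2 - 3*cos(pi*x)/pi; evaluating from -2 to 2: ∫_{-2}^{2} (3 - x) sin(pi*x) dx = (-1/pi) - (-5/pi) = 4/pi.
Hence Im(c_{2}) = (-1/4)·(4/pi) = -1/pi.

-1/pi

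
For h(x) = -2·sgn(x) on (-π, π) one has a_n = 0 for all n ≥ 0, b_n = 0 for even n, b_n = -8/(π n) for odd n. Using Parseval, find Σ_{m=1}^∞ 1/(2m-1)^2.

Parseval: Σ b_n^2 = (1/π) ∫_{-π}^{π} h(x)^2 dx = 8.
Only odd n contribute, with b_n^2 = 64/(π^2 n^2), so Σ_{m≥1} 1/(2m-1)^2 = π^2·(8)/64 = pi**2/8.

pi**2/8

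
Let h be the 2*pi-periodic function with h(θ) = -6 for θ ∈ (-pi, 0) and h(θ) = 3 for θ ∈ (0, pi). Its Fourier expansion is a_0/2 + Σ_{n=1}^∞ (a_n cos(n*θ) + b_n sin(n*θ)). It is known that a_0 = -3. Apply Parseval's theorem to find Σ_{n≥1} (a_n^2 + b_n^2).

Parseval: a_0^2/2 + Σ_{n≥1} (a_n^2+b_n^2) = 1/pi ∫_{-pi}^{pi} h(θ)^2 dθ = 45.
Subtract a_0^2/2 = 9/2: Σ (a_n^2+b_n^2) = 81/2.

81/2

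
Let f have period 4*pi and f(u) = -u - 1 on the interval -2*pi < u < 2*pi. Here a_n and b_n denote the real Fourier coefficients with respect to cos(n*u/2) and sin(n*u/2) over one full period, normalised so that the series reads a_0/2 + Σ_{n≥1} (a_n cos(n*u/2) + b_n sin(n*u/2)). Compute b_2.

2

b_2 = (1/(2*pi)) ∫_{-2*pi}^{2*pi} f(u) sin(u) du.
Integrating by parts (boundary term plus one more integral), an antiderivative of (-u - 1) sin(u) is u*cos(u) - sin(u) + cos(u); evaluating from -2*pi to 2*pi: ∫_{-2*pi}^{2*pi} (-u - 1) sin(u) du = (1 + 2*pi) - (1 - 2*pi) = 4*pi.
Hence b_2 = (1/(2*pi))·(4*pi) = 2.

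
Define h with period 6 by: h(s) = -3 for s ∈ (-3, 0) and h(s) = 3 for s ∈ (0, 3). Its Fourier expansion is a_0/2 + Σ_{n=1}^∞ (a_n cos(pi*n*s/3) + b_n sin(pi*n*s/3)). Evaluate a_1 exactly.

a_1 = 1/3 ∫_{-3}^{3} h(s) cos(pi*s/3) ds.
h is odd and cos(pi*s/3) is even, so the integrand is odd over a symmetric interval and the integral vanishes.

0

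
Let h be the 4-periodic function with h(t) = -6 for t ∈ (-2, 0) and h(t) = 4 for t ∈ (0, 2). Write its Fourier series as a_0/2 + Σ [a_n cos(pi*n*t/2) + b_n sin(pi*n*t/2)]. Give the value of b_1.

20/pi

b_1 = 1/2 ∫_{-2}^{2} h(t) sin(pi*t/2) dt.
Split the integral at the breakpoints.
Directly, an antiderivative of (-6) sin(pi*t/2) is 12*cos(pi*t/2)/pi; evaluating from -2 to 0: ∫_{-2}^{0} (-6) sin(pi*t/2) dt = (12/pi) - (-12/pi) = 24/pi.
Directly, an antiderivative of (4) sin(pi*t/2) is -8*cos(pi*t/2)/pi; evaluating from 0 to 2: ∫_{0}^{2} (4) sin(pi*t/2) dt = (8/pi) - (-8/pi) = 16/pi.
Summing the pieces and multiplying by (1/2) gives b_1 = 20/pi.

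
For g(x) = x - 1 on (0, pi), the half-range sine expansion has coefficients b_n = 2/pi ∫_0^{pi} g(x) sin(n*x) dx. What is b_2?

b_2 = 2/pi ∫_0^{pi} (x - 1) sin(2*x) dx.
Integrating by parts (boundary term plus one more integral), an antiderivative of (x - 1) sin(2*x) is -x*cos(2*x)/2 + sin(2*x)/4 + cos(2*x)/2; evaluating from 0 to pi: ∫_{0}^{pi} (x - 1) sin(2*x) dx = (1/2 - pi/2) - (1/2) = -pi/2.
Hence b_2 = (2/pi)·(-pi/2) = -1.

-1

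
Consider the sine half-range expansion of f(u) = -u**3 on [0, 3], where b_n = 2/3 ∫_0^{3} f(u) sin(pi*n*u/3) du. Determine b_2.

b_2 = 2/3 ∫_0^{3} (-u**3) sin(2*pi*u/3) du.
Integrating by parts three times (tabular method), an antiderivative of (-u**3) sin(2*pi*u/3) is 3*u**3*cos(2*pi*u/3)/(2*pi) - 27*u**2*sin(2*pi*u/3)/(4*pi**2) - 81*u*cos(2*pi*u/3)/(4*pi**3) + 243*sin(2*pi*u/3)/(8*pi**4); evaluating from 0 to 3: ∫_{0}^{3} (-u**3) sin(2*pi*u/3) du = (81*(-3 + 2*pi**2)/(4*pi**3)) - (0) = 81*(-3 + 2*pi**2)/(4*pi**3).
Hence b_2 = (2/3)·(81*(-3 + 2*pi**2)/(4*pi**3)) = -81/(2*pi**3) + 27/pi.

-81/(2*pi**3) + 27/pi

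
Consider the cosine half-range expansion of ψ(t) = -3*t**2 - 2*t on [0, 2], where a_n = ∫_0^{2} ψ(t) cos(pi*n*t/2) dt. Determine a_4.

-3/pi**2

a_4 = ∫_0^{2} (-3*t**2 - 2*t) cos(2*pi*t) dt.
Integrating by parts twice (tabular method), an antiderivative of (-3*t**2 - 2*t) cos(2*pi*t) is -3*t**2*sin(2*pi*t)/(2*pi) - t*sin(2*pi*t)/pi - 3*t*cos(2*pi*t)/(2*pi**2) + 3*sin(2*pi*t)/(4*pi**3) - cos(2*pi*t)/(2*pi**2); evaluating from 0 to 2: ∫_{0}^{2} (-3*t**2 - 2*t) cos(2*pi*t) dt = (-7/(2*pi**2)) - (-1/(2*pi**2)) = -3/pi**2.
Hence a_4 = -3/pi**2.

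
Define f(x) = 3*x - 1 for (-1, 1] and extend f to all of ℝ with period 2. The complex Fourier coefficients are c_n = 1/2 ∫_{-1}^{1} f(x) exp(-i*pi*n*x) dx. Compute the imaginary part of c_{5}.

Since f is real-valued, Im(c_{5}) = -1/2 ∫_{-1}^{1} f(x) sin(5*pi*x) dx = -b_{5}/2.
Integrating by parts (boundary term plus one more integral), an antiderivative of (3*x - 1) sin(5*pi*x) is -3*x*cos(5*pi*x)/(5*pi) + 3*sin(5*pi*x)/(25*pi**2) + cos(5*pi*x)/(5*pi); evaluating from -1 to 1: ∫_{-1}^{1} (3*x - 1) sin(5*pi*x) dx = (2/(5*pi)) - (-4/(5*pi)) = 6/(5*pi).
Hence Im(c_{5}) = (-1/2)·(6/(5*pi)) = -3/(5*pi).

-3/(5*pi)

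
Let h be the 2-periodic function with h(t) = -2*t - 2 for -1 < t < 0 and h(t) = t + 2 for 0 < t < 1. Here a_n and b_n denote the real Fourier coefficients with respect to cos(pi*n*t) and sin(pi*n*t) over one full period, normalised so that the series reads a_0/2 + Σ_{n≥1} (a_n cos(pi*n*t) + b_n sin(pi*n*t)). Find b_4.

b_4 = ∫_{-1}^{1} h(t) sin(4*pi*t) dt.
Split the integral at the breakpoints.
Integrating by parts (boundary term plus one more integral), an antiderivative of (-2*t - 2) sin(4*pi*t) is t*cos(4*pi*t)/(2*pi) - sin(4*pi*t)/(8*pi**2) + cos(4*pi*t)/(2*pi); evaluating from -1 to 0: ∫_{-1}^{0} (-2*t - 2) sin(4*pi*t) dt = (1/(2*pi)) - (0) = 1/(2*pi).
Integrating by parts (boundary term plus one more integral), an antiderivative of (t + 2) sin(4*pi*t) is -t*cos(4*pi*t)/(4*pi) + sin(4*pi*t)/(16*pi**2) - cos(4*pi*t)/(2*pi); evaluating from 0 to 1: ∫_{0}^{1} (t + 2) sin(4*pi*t) dt = (-3/(4*pi)) - (-1/(2*pi)) = -1/(4*pi).
Summing the pieces gives b_4 = 1/(4*pi).

1/(4*pi)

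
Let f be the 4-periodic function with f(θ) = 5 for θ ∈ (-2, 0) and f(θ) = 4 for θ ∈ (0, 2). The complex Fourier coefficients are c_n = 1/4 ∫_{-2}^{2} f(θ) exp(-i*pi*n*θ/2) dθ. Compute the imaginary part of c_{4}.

0

Since f is real-valued, Im(c_{4}) = -1/4 ∫_{-2}^{2} f(θ) sin(2*pi*θ) dθ = -b_{4}/2.
Split the integral at the breakpoints.
Directly, an antiderivative of (5) sin(2*pi*θ) is -5*cos(2*pi*θ)/(2*pi); evaluating from -2 to 0: ∫_{-2}^{0} (5) sin(2*pi*θ) dθ = (-5/(2*pi)) - (-5/(2*pi)) = 0.
Directly, an antiderivative of (4) sin(2*pi*θ) is -2*cos(2*pi*θ)/pi; evaluating from 0 to 2: ∫_{0}^{2} (4) sin(2*pi*θ) dθ = (-2/pi) - (-2/pi) = 0.
So ∫_{-2}^{2} f(θ) sin(2*pi*θ) dθ = 0.
Hence Im(c_{4}) = (-1/4)·(0) = 0.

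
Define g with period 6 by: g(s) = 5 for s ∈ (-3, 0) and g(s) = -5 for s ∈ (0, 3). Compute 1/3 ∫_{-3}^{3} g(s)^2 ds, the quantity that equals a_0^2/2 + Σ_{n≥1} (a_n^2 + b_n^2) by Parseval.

50

1/3 ∫_{-3}^{3} g(s)^2 ds = 1/3 · (150) = 50.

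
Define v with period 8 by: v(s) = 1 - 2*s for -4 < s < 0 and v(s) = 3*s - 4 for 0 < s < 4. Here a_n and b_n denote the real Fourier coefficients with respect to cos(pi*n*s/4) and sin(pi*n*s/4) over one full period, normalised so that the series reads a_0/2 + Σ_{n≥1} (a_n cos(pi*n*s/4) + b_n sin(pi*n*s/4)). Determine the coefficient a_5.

a_5 = 1/4 ∫_{-4}^{4} v(s) cos(5*pi*s/4) ds.
Split the integral at the breakpoints.
Integrating by parts (boundary term plus one more integral), an antiderivative of (1 - 2*s) cos(5*pi*s/4) is -8*s*sin(5*pi*s/4)/(5*pi) + 4*sin(5*pi*s/4)/(5*pi) - 32*cos(5*pi*s/4)/(25*pi**2); evaluating from -4 to 0: ∫_{-4}^{0} (1 - 2*s) cos(5*pi*s/4) ds = (-32/(25*pi**2)) - (32/(25*pi**2)) = -64/(25*pi**2).
Integrating by parts (boundary term plus one more integral), an antiderivative of (3*s - 4) cos(5*pi*s/4) is 12*s*sin(5*pi*s/4)/(5*pi) - 16*sin(5*pi*s/4)/(5*pi) + 48*cos(5*pi*s/4)/(25*pi**2); evaluating from 0 to 4: ∫_{0}^{4} (3*s - 4) cos(5*pi*s/4) ds = (-48/(25*pi**2)) - (48/(25*pi**2)) = -96/(25*pi**2).
Summing the pieces and multiplying by (1/4) gives a_5 = -8/(5*pi**2).

-8/(5*pi**2)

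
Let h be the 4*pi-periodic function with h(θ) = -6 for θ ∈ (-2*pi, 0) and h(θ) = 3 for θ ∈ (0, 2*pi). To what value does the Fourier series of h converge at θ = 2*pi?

-3/2

At θ = 2*pi the one-sided limits are h(2*pi^-) = 3 and h(2*pi^+) = -6.
By Dirichlet's theorem the series converges to their average, [(3) + (-6)]/2 = -3/2.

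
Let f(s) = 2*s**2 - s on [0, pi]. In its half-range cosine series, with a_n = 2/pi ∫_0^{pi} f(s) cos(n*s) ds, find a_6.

2/9

a_6 = 2/pi ∫_0^{pi} (2*s**2 - s) cos(6*s) ds.
Integrating by parts twice (tabular method), an antiderivative of (2*s**2 - s) cos(6*s) is s**2*sin(6*s)/3 - s*sin(6*s)/6 + s*cos(6*s)/9 - sin(6*s)/54 - cos(6*s)/36; evaluating from 0 to pi: ∫_{0}^{pi} (2*s**2 - s) cos(6*s) ds = (-1/36 + pi/9) - (-1/36) = pi/9.
Hence a_6 = (2/pi)·(pi/9) = 2/9.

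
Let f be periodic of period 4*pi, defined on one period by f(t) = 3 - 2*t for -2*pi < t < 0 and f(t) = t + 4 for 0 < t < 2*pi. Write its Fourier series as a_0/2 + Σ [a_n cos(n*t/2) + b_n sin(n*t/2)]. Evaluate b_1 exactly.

b_1 = (1/(2*pi)) ∫_{-2*pi}^{2*pi} f(t) sin(t/2) dt.
Split the integral at the breakpoints.
Integrating by parts (boundary term plus one more integral), an antiderivative of (3 - 2*t) sin(t/2) is 4*t*cos(t/2) - 8*sin(t/2) - 6*cos(t/2); evaluating from -2*pi to 0: ∫_{-2*pi}^{0} (3 - 2*t) sin(t/2) dt = (-6) - (6 + 8*pi) = -8*pi - 12.
Integrating by parts (boundary term plus one more integral), an antiderivative of (t + 4) sin(t/2) is -2*t*cos(t/2) + 4*sin(t/2) - 8*cos(t/2); evaluating from 0 to 2*pi: ∫_{0}^{2*pi} (t + 4) sin(t/2) dt = (8 + 4*pi) - (-8) = 4*pi + 16.
Summing the pieces and multiplying by (1/(2*pi)) gives b_1 = -2 + 2/pi.

-2 + 2/pi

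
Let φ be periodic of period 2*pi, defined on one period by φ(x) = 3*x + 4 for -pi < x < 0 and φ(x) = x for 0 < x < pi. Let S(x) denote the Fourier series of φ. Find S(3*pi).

2 - pi

x = 3*pi differs from x = -pi by 2 full period(s), and the series is 2*pi-periodic.
At x = -pi the one-sided limits are φ(-pi^-) = pi and φ(-pi^+) = 4 - 3*pi.
By Dirichlet's theorem the series converges to their average, [(pi) + (4 - 3*pi)]/2 = 2 - pi.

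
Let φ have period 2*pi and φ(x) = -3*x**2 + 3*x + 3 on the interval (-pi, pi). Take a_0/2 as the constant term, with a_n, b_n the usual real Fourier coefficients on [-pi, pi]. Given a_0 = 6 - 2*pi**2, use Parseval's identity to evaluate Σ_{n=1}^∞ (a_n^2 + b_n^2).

pi**2*(6 + 8*pi**2/5)

Parseval: a_0^2/2 + Σ_{n≥1} (a_n^2+b_n^2) = 1/pi ∫_{-pi}^{pi} φ(x)^2 dx = -6*pi**2 + 18 + 18*pi**4/5.
Subtract a_0^2/2 = 2*(3 - pi**2)**2: Σ (a_n^2+b_n^2) = pi**2*(6 + 8*pi**2/5).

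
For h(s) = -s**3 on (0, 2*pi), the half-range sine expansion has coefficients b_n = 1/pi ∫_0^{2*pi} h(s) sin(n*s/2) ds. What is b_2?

b_2 = 1/pi ∫_0^{2*pi} (-s**3) sin(s) ds.
Integrating by parts three times (tabular method), an antiderivative of (-s**3) sin(s) is s**3*cos(s) - 3*s**2*sin(s) - 6*s*cos(s) + 6*sin(s); evaluating from 0 to 2*pi: ∫_{0}^{2*pi} (-s**3) sin(s) ds = (-12*pi + 8*pi**3) - (0) = -12*pi + 8*pi**3.
Hence b_2 = (1/pi)·(-12*pi + 8*pi**3) = -12 + 8*pi**2.

-12 + 8*pi**2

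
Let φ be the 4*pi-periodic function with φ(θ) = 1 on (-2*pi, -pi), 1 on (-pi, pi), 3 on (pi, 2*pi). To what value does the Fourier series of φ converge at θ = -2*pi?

θ = -2*pi differs from θ = 2*pi by -1 full period(s), and the series is 4*pi-periodic.
At θ = 2*pi the one-sided limits are φ(2*pi^-) = 3 and φ(2*pi^+) = 1.
By Dirichlet's theorem the series converges to their average, [(3) + (1)]/2 = 2.

2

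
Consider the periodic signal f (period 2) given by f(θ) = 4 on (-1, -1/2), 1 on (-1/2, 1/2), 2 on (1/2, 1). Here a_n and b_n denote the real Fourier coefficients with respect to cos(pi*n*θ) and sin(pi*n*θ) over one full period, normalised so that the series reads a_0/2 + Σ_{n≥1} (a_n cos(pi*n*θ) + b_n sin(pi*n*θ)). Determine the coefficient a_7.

4/(7*pi)

a_7 = ∫_{-1}^{1} f(θ) cos(7*pi*θ) dθ.
Split the integral at the breakpoints.
Directly, an antiderivative of (4) cos(7*pi*θ) is 4*sin(7*pi*θ)/(7*pi); evaluating from -1 to -1/2: ∫_{-1}^{-1/2} (4) cos(7*pi*θ) dθ = (4/(7*pi)) - (0) = 4/(7*pi).
Directly, an antiderivative of (1) cos(7*pi*θ) is sin(7*pi*θ)/(7*pi); evaluating from -1/2 to 1/2: ∫_{-1/2}^{1/2} (1) cos(7*pi*θ) dθ = (-1/(7*pi)) - (1/(7*pi)) = -2/(7*pi).
Directly, an antiderivative of (2) cos(7*pi*θ) is 2*sin(7*pi*θ)/(7*pi); evaluating from 1/2 to 1: ∫_{1/2}^{1} (2) cos(7*pi*θ) dθ = (0) - (-2/(7*pi)) = 2/(7*pi).
Summing the pieces gives a_7 = 4/(7*pi).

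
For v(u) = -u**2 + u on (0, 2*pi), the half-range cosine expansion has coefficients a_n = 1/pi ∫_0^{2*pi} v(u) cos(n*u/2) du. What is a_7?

a_7 = 1/pi ∫_0^{2*pi} (-u**2 + u) cos(7*u/2) du.
Integrating by parts twice (tabular method), an antiderivative of (-u**2 + u) cos(7*u/2) is -2*u**2*sin(7*u/2)/7 + 2*u*sin(7*u/2)/7 - 8*u*cos(7*u/2)/49 + 16*sin(7*u/2)/343 + 4*cos(7*u/2)/49; evaluating from 0 to 2*pi: ∫_{0}^{2*pi} (-u**2 + u) cos(7*u/2) du = (-4/49 + 16*pi/49) - (4/49) = -8/49 + 16*pi/49.
Hence a_7 = (1/pi)·(-8/49 + 16*pi/49) = 8*(-1 + 2*pi)/(49*pi).

8*(-1 + 2*pi)/(49*pi)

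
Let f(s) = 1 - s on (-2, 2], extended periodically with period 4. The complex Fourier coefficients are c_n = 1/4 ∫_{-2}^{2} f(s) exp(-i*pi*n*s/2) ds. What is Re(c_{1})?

Since f is real-valued, Re(c_{1}) = 1/4 ∫_{-2}^{2} f(s) cos(pi*s/2) ds = a_{1}/2.
Integrating by parts (boundary term plus one more integral), an antiderivative of (1 - s) cos(pi*s/2) is -2*s*sin(pi*s/2)/pi + 2*sin(pi*s/2)/pi - 4*cos(pi*s/2)/pi**2; evaluating from -2 to 2: ∫_{-2}^{2} (1 - s) cos(pi*s/2) ds = (4/pi**2) - (4/pi**2) = 0.
Hence Re(c_{1}) = (1/4)·(0) = 0.

0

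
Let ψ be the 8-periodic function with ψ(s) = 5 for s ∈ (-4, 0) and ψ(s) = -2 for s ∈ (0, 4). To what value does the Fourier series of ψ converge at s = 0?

3/2

At s = 0 the one-sided limits are ψ(0^-) = 5 and ψ(0^+) = -2.
By Dirichlet's theorem the series converges to their average, [(5) + (-2)]/2 = 3/2.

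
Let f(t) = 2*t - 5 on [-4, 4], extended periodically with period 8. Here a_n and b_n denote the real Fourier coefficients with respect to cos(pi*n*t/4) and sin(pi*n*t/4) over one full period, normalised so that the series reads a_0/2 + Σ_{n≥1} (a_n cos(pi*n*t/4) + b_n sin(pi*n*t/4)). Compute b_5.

b_5 = 1/4 ∫_{-4}^{4} f(t) sin(5*pi*t/4) dt.
Integrating by parts (boundary term plus one more integral), an antiderivative of (2*t - 5) sin(5*pi*t/4) is -8*t*cos(5*pi*t/4)/(5*pi) + 32*sin(5*pi*t/4)/(25*pi**2) + 4*cos(5*pi*t/4)/pi; evaluating from -4 to 4: ∫_{-4}^{4} (2*t - 5) sin(5*pi*t/4) dt = (12/(5*pi)) - (-52/(5*pi)) = 64/(5*pi).
Hence b_5 = (1/4)·(64/(5*pi)) = 16/(5*pi).

16/(5*pi)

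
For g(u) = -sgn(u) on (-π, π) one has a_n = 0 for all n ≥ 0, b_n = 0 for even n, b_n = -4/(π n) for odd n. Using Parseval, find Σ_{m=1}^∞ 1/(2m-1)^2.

pi**2/8

Parseval: Σ b_n^2 = (1/π) ∫_{-π}^{π} g(u)^2 du = 2.
Only odd n contribute, with b_n^2 = 16/(π^2 n^2), so Σ_{m≥1} 1/(2m-1)^2 = π^2·(2)/16 = pi**2/8.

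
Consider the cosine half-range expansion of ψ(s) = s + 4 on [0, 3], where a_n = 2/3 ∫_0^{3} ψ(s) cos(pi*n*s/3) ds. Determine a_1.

-12/pi**2

a_1 = 2/3 ∫_0^{3} (s + 4) cos(pi*s/3) ds.
Integrating by parts (boundary term plus one more integral), an antiderivative of (s + 4) cos(pi*s/3) is 3*s*sin(pi*s/3)/pi + 12*sin(pi*s/3)/pi + 9*cos(pi*s/3)/pi**2; evaluating from 0 to 3: ∫_{0}^{3} (s + 4) cos(pi*s/3) ds = (-9/pi**2) - (9/pi**2) = -18/pi**2.
Hence a_1 = (2/3)·(-18/pi**2) = -12/pi**2.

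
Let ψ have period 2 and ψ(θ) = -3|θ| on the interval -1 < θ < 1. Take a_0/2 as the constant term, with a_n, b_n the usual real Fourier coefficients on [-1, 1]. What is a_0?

a_0 = ∫_{-1}^{1} ψ(θ) dθ = -3.

-3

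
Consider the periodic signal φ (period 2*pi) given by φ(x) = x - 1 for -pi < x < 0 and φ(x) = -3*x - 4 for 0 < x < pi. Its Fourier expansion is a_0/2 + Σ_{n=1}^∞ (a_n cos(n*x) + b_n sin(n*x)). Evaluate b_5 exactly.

2*(-pi - 3)/(5*pi)

b_5 = 1/pi ∫_{-pi}^{pi} φ(x) sin(5*x) dx.
Split the integral at the breakpoints.
Integrating by parts (boundary term plus one more integral), an antiderivative of (x - 1) sin(5*x) is -x*cos(5*x)/5 + sin(5*x)/25 + cos(5*x)/5; evaluating from -pi to 0: ∫_{-pi}^{0} (x - 1) sin(5*x) dx = (1/5) - (-pi/5 - 1/5) = 2/5 + pi/5.
Integrating by parts (boundary term plus one more integral), an antiderivative of (-3*x - 4) sin(5*x) is 3*x*cos(5*x)/5 - 3*sin(5*x)/25 + 4*cos(5*x)/5; evaluating from 0 to pi: ∫_{0}^{pi} (-3*x - 4) sin(5*x) dx = (-3*pi/5 - 4/5) - (4/5) = -3*pi/5 - 8/5.
Summing the pieces and multiplying by (1/pi) gives b_5 = 2*(-pi - 3)/(5*pi).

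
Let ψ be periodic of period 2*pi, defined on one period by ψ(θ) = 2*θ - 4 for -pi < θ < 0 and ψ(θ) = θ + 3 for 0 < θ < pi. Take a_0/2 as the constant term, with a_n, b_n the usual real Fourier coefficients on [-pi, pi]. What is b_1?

b_1 = 1/pi ∫_{-pi}^{pi} ψ(θ) sin(θ) dθ.
Split the integral at the breakpoints.
Integrating by parts (boundary term plus one more integral), an antiderivative of (2*θ - 4) sin(θ) is -2*θ*cos(θ) + 2*sin(θ) + 4*cos(θ); evaluating from -pi to 0: ∫_{-pi}^{0} (2*θ - 4) sin(θ) dθ = (4) - (-2*pi - 4) = 2*pi + 8.
Integrating by parts (boundary term plus one more integral), an antiderivative of (θ + 3) sin(θ) is -θ*cos(θ) + sin(θ) - 3*cos(θ); evaluating from 0 to pi: ∫_{0}^{pi} (θ + 3) sin(θ) dθ = (3 + pi) - (-3) = pi + 6.
Summing the pieces and multiplying by (1/pi) gives b_1 = 3 + 14/pi.

3 + 14/pi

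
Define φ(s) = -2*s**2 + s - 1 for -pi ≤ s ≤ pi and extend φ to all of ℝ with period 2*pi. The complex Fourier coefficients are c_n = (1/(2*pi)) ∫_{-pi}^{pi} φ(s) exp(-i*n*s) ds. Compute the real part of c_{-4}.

-1/4

Since φ is real-valued, Re(c_{-4}) = (1/(2*pi)) ∫_{-pi}^{pi} φ(s) cos(-4*s) ds = a_{4}/2.
Integrating by parts twice (tabular method), an antiderivative of (-2*s**2 + s - 1) cos(-4*s) is -s**2*sin(4*s)/2 + s*sin(4*s)/4 - s*cos(4*s)/4 - 3*sin(4*s)/16 + cos(4*s)/16; evaluating from -pi to pi: ∫_{-pi}^{pi} (-2*s**2 + s - 1) cos(-4*s) ds = (1/16 - pi/4) - (1/16 + pi/4) = -pi/2.
Hence Re(c_{-4}) = (1/(2*pi))·(-pi/2) = -1/4.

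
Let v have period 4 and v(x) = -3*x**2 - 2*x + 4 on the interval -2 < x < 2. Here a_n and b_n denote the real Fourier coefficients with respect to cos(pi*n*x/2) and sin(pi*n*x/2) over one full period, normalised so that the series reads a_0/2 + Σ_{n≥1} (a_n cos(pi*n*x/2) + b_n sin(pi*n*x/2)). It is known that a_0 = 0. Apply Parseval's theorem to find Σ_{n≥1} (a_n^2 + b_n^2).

544/15

Parseval: a_0^2/2 + Σ_{n≥1} (a_n^2+b_n^2) = 1/2 ∫_{-2}^{2} v(x)^2 dx = 544/15.
Subtract a_0^2/2 = 0: Σ (a_n^2+b_n^2) = 544/15.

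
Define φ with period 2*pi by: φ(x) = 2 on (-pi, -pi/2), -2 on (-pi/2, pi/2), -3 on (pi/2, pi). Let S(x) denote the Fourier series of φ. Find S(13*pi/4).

x = 13*pi/4 differs from x = -3*pi/4 by 2 full period(s), and the series is 2*pi-periodic.
φ is continuous at x = -3*pi/4 with value 2, so the series converges to 2 there.

2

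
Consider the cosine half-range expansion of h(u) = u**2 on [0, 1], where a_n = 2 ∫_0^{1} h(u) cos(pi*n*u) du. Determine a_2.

a_2 = 2 ∫_0^{1} (u**2) cos(2*pi*u) du.
Integrating by parts twice (tabular method), an antiderivative of (u**2) cos(2*pi*u) is u**2*sin(2*pi*u)/(2*pi) + u*cos(2*pi*u)/(2*pi**2) - sin(2*pi*u)/(4*pi**3); evaluating from 0 to 1: ∫_{0}^{1} (u**2) cos(2*pi*u) du = (1/(2*pi**2)) - (0) = 1/(2*pi**2).
Hence a_2 = 2·(1/(2*pi**2)) = pi**(-2).

pi**(-2)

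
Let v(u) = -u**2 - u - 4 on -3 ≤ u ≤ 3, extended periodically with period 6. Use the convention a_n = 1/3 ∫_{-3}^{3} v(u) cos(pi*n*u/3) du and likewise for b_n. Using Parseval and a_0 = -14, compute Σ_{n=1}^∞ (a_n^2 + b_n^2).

Parseval: a_0^2/2 + Σ_{n≥1} (a_n^2+b_n^2) = 1/3 ∫_{-3}^{3} v(u)^2 du = 592/5.
Subtract a_0^2/2 = 98: Σ (a_n^2+b_n^2) = 102/5.

102/5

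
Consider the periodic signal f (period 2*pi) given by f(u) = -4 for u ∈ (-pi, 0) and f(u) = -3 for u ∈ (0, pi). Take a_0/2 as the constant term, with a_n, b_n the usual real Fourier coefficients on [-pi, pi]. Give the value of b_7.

b_7 = 1/pi ∫_{-pi}^{pi} f(u) sin(7*u) du.
Split the integral at the breakpoints.
Directly, an antiderivative of (-4) sin(7*u) is 4*cos(7*u)/7; evaluating from -pi to 0: ∫_{-pi}^{0} (-4) sin(7*u) du = (4/7) - (-4/7) = 8/7.
Directly, an antiderivative of (-3) sin(7*u) is 3*cos(7*u)/7; evaluating from 0 to pi: ∫_{0}^{pi} (-3) sin(7*u) du = (-3/7) - (3/7) = -6/7.
Summing the pieces and multiplying by (1/pi) gives b_7 = 2/(7*pi).

2/(7*pi)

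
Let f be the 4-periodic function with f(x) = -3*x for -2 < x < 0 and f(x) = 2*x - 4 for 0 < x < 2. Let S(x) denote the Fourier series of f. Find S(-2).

At x = -2 the one-sided limits are f(-2^-) = 0 and f(-2^+) = 6.
By Dirichlet's theorem the series converges to their average, [(0) + (6)]/2 = 3.

3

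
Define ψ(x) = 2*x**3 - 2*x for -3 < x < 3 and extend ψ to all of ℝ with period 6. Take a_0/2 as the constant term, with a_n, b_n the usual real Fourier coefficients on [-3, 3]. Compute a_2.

a_2 = 1/3 ∫_{-3}^{3} ψ(x) cos(2*pi*x/3) dx.
ψ is odd and cos(2*pi*x/3) is even, so the integrand is odd over a symmetric interval and the integral vanishes.

0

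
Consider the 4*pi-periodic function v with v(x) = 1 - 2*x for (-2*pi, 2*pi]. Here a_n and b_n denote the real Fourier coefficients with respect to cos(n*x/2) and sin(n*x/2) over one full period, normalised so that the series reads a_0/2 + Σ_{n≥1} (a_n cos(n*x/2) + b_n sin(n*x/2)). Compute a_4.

0

a_4 = (1/(2*pi)) ∫_{-2*pi}^{2*pi} v(x) cos(2*x) dx.
Integrating by parts (boundary term plus one more integral), an antiderivative of (1 - 2*x) cos(2*x) is -x*sin(2*x) + sin(2*x)/2 - cos(2*x)/2; evaluating from -2*pi to 2*pi: ∫_{-2*pi}^{2*pi} (1 - 2*x) cos(2*x) dx = (-1/2) - (-1/2) = 0.
Hence a_4 = (1/(2*pi))·(0) = 0.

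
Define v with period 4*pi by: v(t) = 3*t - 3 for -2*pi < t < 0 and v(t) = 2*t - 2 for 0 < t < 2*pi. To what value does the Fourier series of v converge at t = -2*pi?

At t = -2*pi the one-sided limits are v(-2*pi^-) = -2 + 4*pi and v(-2*pi^+) = -6*pi - 3.
By Dirichlet's theorem the series converges to their average, [(-2 + 4*pi) + (-6*pi - 3)]/2 = -pi - 5/2.

-pi - 5/2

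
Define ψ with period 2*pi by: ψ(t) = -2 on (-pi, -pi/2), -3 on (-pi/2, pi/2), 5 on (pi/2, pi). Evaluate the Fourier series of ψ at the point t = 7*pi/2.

-5/2

t = 7*pi/2 differs from t = -pi/2 by 2 full period(s), and the series is 2*pi-periodic.
At t = -pi/2 the one-sided limits are ψ(-pi/2^-) = -2 and ψ(-pi/2^+) = -3.
By Dirichlet's theorem the series converges to their average, [(-2) + (-3)]/2 = -5/2.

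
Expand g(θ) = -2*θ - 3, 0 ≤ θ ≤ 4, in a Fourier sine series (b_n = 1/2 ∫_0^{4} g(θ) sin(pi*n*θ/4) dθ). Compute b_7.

-4/pi

b_7 = 1/2 ∫_0^{4} (-2*θ - 3) sin(7*pi*θ/4) dθ.
Integrating by parts (boundary term plus one more integral), an antiderivative of (-2*θ - 3) sin(7*pi*θ/4) is 8*θ*cos(7*pi*θ/4)/(7*pi) - 32*sin(7*pi*θ/4)/(49*pi**2) + 12*cos(7*pi*θ/4)/(7*pi); evaluating from 0 to 4: ∫_{0}^{4} (-2*θ - 3) sin(7*pi*θ/4) dθ = (-44/(7*pi)) - (12/(7*pi)) = -8/pi.
Hence b_7 = (1/2)·(-8/pi) = -4/pi.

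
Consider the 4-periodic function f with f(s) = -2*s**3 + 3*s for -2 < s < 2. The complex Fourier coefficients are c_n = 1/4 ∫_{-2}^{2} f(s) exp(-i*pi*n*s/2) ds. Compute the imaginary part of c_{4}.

Since f is real-valued, Im(c_{4}) = -1/4 ∫_{-2}^{2} f(s) sin(2*pi*s) ds = -b_{4}/2.
f is odd and sin(2*pi*s) is odd, so the integrand is even: ∫_{-2}^{2} f(s) sin(2*pi*s) ds = 2∫_0^{2} f(s) sin(2*pi*s) ds.
Integrating by parts three times (tabular method), an antiderivative of (-2*s**3 + 3*s) sin(2*pi*s) is s**3*cos(2*pi*s)/pi - 3*s**2*sin(2*pi*s)/(2*pi**2) - 3*s*cos(2*pi*s)/(2*pi) - 3*s*cos(2*pi*s)/(2*pi**3) + 3*sin(2*pi*s)/(4*pi**4) + 3*sin(2*pi*s)/(4*pi**2); evaluating from 0 to 2: ∫_{0}^{2} (-2*s**3 + 3*s) sin(2*pi*s) ds = (-3/pi**3 + 5/pi) - (0) = -3/pi**3 + 5/pi.
So ∫_{-2}^{2} f(s) sin(2*pi*s) ds = -6/pi**3 + 10/pi.
Hence Im(c_{4}) = (-1/4)·(-6/pi**3 + 10/pi) = (3 - 5*pi**2)/(2*pi**3).

(3 - 5*pi**2)/(2*pi**3)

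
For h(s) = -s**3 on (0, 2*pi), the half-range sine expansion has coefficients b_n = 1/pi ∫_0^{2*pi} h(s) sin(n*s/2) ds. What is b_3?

32/9 - 16*pi**2/3

b_3 = 1/pi ∫_0^{2*pi} (-s**3) sin(3*s/2) ds.
Integrating by parts three times (tabular method), an antiderivative of (-s**3) sin(3*s/2) is 2*s**3*cos(3*s/2)/3 - 4*s**2*sin(3*s/2)/3 - 16*s*cos(3*s/2)/9 + 32*sin(3*s/2)/27; evaluating from 0 to 2*pi: ∫_{0}^{2*pi} (-s**3) sin(3*s/2) ds = (16*pi*(2 - 3*pi**2)/9) - (0) = 16*pi*(2 - 3*pi**2)/9.
Hence b_3 = (1/pi)·(16*pi*(2 - 3*pi**2)/9) = 32/9 - 16*pi**2/3.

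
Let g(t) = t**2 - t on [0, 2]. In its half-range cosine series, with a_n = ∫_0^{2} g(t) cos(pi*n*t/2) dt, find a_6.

4/(9*pi**2)

a_6 = ∫_0^{2} (t**2 - t) cos(3*pi*t) dt.
Integrating by parts twice (tabular method), an antiderivative of (t**2 - t) cos(3*pi*t) is t**2*sin(3*pi*t)/(3*pi) - t*sin(3*pi*t)/(3*pi) + 2*t*cos(3*pi*t)/(9*pi**2) - 2*sin(3*pi*t)/(27*pi**3) - cos(3*pi*t)/(9*pi**2); evaluating from 0 to 2: ∫_{0}^{2} (t**2 - t) cos(3*pi*t) dt = (1/(3*pi**2)) - (-1/(9*pi**2)) = 4/(9*pi**2).
Hence a_6 = 4/(9*pi**2).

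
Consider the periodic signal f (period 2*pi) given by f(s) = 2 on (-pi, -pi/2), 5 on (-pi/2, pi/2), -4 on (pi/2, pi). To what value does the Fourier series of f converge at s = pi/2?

At s = pi/2 the one-sided limits are f(pi/2^-) = 5 and f(pi/2^+) = -4.
By Dirichlet's theorem the series converges to their average, [(5) + (-4)]/2 = 1/2.

1/2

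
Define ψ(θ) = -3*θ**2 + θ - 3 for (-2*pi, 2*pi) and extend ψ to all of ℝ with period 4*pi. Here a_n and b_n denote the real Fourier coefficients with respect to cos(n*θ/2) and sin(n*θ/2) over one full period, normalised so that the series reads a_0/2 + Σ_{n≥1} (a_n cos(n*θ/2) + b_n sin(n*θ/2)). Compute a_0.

a_0 = (1/(2*pi)) ∫_{-2*pi}^{2*pi} ψ(θ) dθ = (1/(2*pi)) · (-16*pi**3 - 12*pi) = -8*pi**2 - 6.

-8*pi**2 - 6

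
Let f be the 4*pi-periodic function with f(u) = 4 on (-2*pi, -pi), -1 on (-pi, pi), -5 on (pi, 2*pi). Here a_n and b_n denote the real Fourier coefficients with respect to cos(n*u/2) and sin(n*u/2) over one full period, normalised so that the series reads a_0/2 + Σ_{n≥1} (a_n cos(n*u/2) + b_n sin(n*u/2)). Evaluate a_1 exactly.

-1/pi

a_1 = (1/(2*pi)) ∫_{-2*pi}^{2*pi} f(u) cos(u/2) du.
Split the integral at the breakpoints.
Directly, an antiderivative of (4) cos(u/2) is 8*sin(u/2); evaluating from -2*pi to -pi: ∫_{-2*pi}^{-pi} (4) cos(u/2) du = (-8) - (0) = -8.
Directly, an antiderivative of (-1) cos(u/2) is -2*sin(u/2); evaluating from -pi to pi: ∫_{-pi}^{pi} (-1) cos(u/2) du = (-2) - (2) = -4.
Directly, an antiderivative of (-5) cos(u/2) is -10*sin(u/2); evaluating from pi to 2*pi: ∫_{pi}^{2*pi} (-5) cos(u/2) du = (0) - (-10) = 10.
Summing the pieces and multiplying by (1/(2*pi)) gives a_1 = -1/pi.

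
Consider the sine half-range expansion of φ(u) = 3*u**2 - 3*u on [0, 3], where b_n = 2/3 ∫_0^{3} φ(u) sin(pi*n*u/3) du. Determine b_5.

b_5 = 2/3 ∫_0^{3} (3*u**2 - 3*u) sin(5*pi*u/3) du.
Integrating by parts twice (tabular method), an antiderivative of (3*u**2 - 3*u) sin(5*pi*u/3) is -9*u**2*cos(5*pi*u/3)/(5*pi) + 54*u*sin(5*pi*u/3)/(25*pi**2) + 9*u*cos(5*pi*u/3)/(5*pi) - 27*sin(5*pi*u/3)/(25*pi**2) + 162*cos(5*pi*u/3)/(125*pi**3); evaluating from 0 to 3: ∫_{0}^{3} (3*u**2 - 3*u) sin(5*pi*u/3) du = (54*(-3 + 25*pi**2)/(125*pi**3)) - (162/(125*pi**3)) = 54*(-6 + 25*pi**2)/(125*pi**3).
Hence b_5 = (2/3)·(54*(-6 + 25*pi**2)/(125*pi**3)) = 36*(-6 + 25*pi**2)/(125*pi**3).

36*(-6 + 25*pi**2)/(125*pi**3)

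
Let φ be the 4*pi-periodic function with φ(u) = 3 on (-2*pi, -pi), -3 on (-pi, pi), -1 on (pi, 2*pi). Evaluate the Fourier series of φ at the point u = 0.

φ is continuous at u = 0 with value -3, so the series converges to -3 there.

-3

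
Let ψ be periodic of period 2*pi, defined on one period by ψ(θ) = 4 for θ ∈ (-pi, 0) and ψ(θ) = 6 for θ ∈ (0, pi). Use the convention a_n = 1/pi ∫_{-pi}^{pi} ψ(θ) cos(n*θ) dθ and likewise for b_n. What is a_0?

10

a_0 = 1/pi ∫_{-pi}^{pi} ψ(θ) dθ = 1/pi · (10*pi) = 10.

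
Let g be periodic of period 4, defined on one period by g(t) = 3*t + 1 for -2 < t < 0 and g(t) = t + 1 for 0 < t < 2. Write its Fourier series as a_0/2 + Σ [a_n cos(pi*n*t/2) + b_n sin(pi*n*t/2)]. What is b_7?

8/(7*pi)

b_7 = 1/2 ∫_{-2}^{2} g(t) sin(7*pi*t/2) dt.
Split the integral at the breakpoints.
Integrating by parts (boundary term plus one more integral), an antiderivative of (3*t + 1) sin(7*pi*t/2) is -6*t*cos(7*pi*t/2)/(7*pi) + 12*sin(7*pi*t/2)/(49*pi**2) - 2*cos(7*pi*t/2)/(7*pi); evaluating from -2 to 0: ∫_{-2}^{0} (3*t + 1) sin(7*pi*t/2) dt = (-2/(7*pi)) - (-10/(7*pi)) = 8/(7*pi).
Integrating by parts (boundary term plus one more integral), an antiderivative of (t + 1) sin(7*pi*t/2) is -2*t*cos(7*pi*t/2)/(7*pi) + 4*sin(7*pi*t/2)/(49*pi**2) - 2*cos(7*pi*t/2)/(7*pi); evaluating from 0 to 2: ∫_{0}^{2} (t + 1) sin(7*pi*t/2) dt = (6/(7*pi)) - (-2/(7*pi)) = 8/(7*pi).
Summing the pieces and multiplying by (1/2) gives b_7 = 8/(7*pi).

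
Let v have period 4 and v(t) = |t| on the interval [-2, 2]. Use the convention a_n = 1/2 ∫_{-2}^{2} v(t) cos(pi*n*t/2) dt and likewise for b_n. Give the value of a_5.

-8/(25*pi**2)

a_5 = 1/2 ∫_{-2}^{2} v(t) cos(5*pi*t/2) dt.
v is even and cos(5*pi*t/2) is even, so the integrand is even and a_5 = ∫_0^{2} v(t) cos(5*pi*t/2) dt.
Integrating by parts (boundary term plus one more integral), an antiderivative of (t) cos(5*pi*t/2) is 2*t*sin(5*pi*t/2)/(5*pi) + 4*cos(5*pi*t/2)/(25*pi**2); evaluating from 0 to 2: ∫_{0}^{2} (t) cos(5*pi*t/2) dt = (-4/(25*pi**2)) - (4/(25*pi**2)) = -8/(25*pi**2).
Hence a_5 = -8/(25*pi**2).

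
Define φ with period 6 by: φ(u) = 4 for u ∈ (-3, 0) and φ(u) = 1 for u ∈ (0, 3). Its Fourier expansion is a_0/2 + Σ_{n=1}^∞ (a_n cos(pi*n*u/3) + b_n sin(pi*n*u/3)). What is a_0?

a_0 = 1/3 ∫_{-3}^{3} φ(u) du = 1/3 · (15) = 5.

5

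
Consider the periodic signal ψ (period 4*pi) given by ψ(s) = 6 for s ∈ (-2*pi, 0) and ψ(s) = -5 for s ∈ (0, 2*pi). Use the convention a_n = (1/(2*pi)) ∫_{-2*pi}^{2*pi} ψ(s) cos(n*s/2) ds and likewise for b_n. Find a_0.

a_0 = (1/(2*pi)) ∫_{-2*pi}^{2*pi} ψ(s) ds = (1/(2*pi)) · (2*pi) = 1.

1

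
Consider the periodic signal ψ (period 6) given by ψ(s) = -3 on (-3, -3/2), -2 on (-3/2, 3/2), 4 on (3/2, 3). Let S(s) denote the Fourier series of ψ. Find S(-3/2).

At s = -3/2 the one-sided limits are ψ(-3/2^-) = -3 and ψ(-3/2^+) = -2.
By Dirichlet's theorem the series converges to their average, [(-3) + (-2)]/2 = -5/2.

-5/2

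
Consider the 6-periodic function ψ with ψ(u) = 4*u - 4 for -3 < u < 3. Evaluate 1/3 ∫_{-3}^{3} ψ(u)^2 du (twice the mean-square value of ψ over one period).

1/3 ∫_{-3}^{3} ψ(u)^2 du = 1/3 · (384) = 128.

128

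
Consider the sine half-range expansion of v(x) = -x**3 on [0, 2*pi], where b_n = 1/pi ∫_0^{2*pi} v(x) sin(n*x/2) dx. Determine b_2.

b_2 = 1/pi ∫_0^{2*pi} (-x**3) sin(x) dx.
Integrating by parts three times (tabular method), an antiderivative of (-x**3) sin(x) is x**3*cos(x) - 3*x**2*sin(x) - 6*x*cos(x) + 6*sin(x); evaluating from 0 to 2*pi: ∫_{0}^{2*pi} (-x**3) sin(x) dx = (-12*pi + 8*pi**3) - (0) = -12*pi + 8*pi**3.
Hence b_2 = (1/pi)·(-12*pi + 8*pi**3) = -12 + 8*pi**2.

-12 + 8*pi**2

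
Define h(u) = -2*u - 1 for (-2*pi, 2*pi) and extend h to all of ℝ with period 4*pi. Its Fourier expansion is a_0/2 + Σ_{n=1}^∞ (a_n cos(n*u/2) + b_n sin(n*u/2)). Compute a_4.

a_4 = (1/(2*pi)) ∫_{-2*pi}^{2*pi} h(u) cos(2*u) du.
Integrating by parts (boundary term plus one more integral), an antiderivative of (-2*u - 1) cos(2*u) is -u*sin(2*u) - sin(2*u)/2 - cos(2*u)/2; evaluating from -2*pi to 2*pi: ∫_{-2*pi}^{2*pi} (-2*u - 1) cos(2*u) du = (-1/2) - (-1/2) = 0.
Hence a_4 = (1/(2*pi))·(0) = 0.

0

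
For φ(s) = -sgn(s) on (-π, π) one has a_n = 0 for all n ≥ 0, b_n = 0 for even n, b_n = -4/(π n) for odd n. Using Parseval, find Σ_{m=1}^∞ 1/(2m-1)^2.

Parseval: Σ b_n^2 = (1/π) ∫_{-π}^{π} φ(s)^2 ds = 2.
Only odd n contribute, with b_n^2 = 16/(π^2 n^2), so Σ_{m≥1} 1/(2m-1)^2 = π^2·(2)/16 = pi**2/8.

pi**2/8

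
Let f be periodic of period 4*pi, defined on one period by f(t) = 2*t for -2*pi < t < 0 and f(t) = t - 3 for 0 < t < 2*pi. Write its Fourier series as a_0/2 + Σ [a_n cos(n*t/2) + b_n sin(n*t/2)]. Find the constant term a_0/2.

a_0 = (1/(2*pi)) ∫_{-2*pi}^{2*pi} f(t) dt = (1/(2*pi)) · (-2*pi*(3 + pi)) = -pi - 3.
So the constant term a_0/2 = -pi/2 - 3/2.

-pi/2 - 3/2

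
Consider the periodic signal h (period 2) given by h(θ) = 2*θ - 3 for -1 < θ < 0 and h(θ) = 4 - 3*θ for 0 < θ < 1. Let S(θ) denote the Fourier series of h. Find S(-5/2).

-4

θ = -5/2 differs from θ = -1/2 by -1 full period(s), and the series is 2-periodic.
h is continuous at θ = -1/2 with value -4, so the series converges to -4 there.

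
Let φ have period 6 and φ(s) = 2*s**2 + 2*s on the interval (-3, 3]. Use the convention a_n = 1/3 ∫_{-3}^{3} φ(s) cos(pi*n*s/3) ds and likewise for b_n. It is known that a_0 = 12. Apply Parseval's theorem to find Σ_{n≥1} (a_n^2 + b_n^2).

Parseval: a_0^2/2 + Σ_{n≥1} (a_n^2+b_n^2) = 1/3 ∫_{-3}^{3} φ(s)^2 ds = 768/5.
Subtract a_0^2/2 = 72: Σ (a_n^2+b_n^2) = 408/5.

408/5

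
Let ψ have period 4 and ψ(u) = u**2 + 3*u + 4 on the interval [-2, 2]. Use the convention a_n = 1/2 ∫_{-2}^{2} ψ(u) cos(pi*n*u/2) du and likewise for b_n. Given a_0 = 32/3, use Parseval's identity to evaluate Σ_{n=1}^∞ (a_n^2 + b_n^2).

1208/45

Parseval: a_0^2/2 + Σ_{n≥1} (a_n^2+b_n^2) = 1/2 ∫_{-2}^{2} ψ(u)^2 du = 1256/15.
Subtract a_0^2/2 = 512/9: Σ (a_n^2+b_n^2) = 1208/45.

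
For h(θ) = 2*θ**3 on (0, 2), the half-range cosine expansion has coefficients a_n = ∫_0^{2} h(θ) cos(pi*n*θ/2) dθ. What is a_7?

a_7 = ∫_0^{2} (2*θ**3) cos(7*pi*θ/2) dθ.
Integrating by parts three times (tabular method), an antiderivative of (2*θ**3) cos(7*pi*θ/2) is 4*θ**3*sin(7*pi*θ/2)/(7*pi) + 24*θ**2*cos(7*pi*θ/2)/(49*pi**2) - 96*θ*sin(7*pi*θ/2)/(343*pi**3) - 192*cos(7*pi*θ/2)/(2401*pi**4); evaluating from 0 to 2: ∫_{0}^{2} (2*θ**3) cos(7*pi*θ/2) dθ = (96*(2 - 49*pi**2)/(2401*pi**4)) - (-192/(2401*pi**4)) = 96*(4 - 49*pi**2)/(2401*pi**4).
Hence a_7 = 96*(4 - 49*pi**2)/(2401*pi**4).

96*(4 - 49*pi**2)/(2401*pi**4)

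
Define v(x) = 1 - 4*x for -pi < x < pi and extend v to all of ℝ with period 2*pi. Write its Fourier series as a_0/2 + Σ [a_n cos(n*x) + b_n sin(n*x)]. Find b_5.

-8/5

b_5 = 1/pi ∫_{-pi}^{pi} v(x) sin(5*x) dx.
Integrating by parts (boundary term plus one more integral), an antiderivative of (1 - 4*x) sin(5*x) is 4*x*cos(5*x)/5 - 4*sin(5*x)/25 - cos(5*x)/5; evaluating from -pi to pi: ∫_{-pi}^{pi} (1 - 4*x) sin(5*x) dx = (1/5 - 4*pi/5) - (1/5 + 4*pi/5) = -8*pi/5.
Hence b_5 = (1/pi)·(-8*pi/5) = -8/5.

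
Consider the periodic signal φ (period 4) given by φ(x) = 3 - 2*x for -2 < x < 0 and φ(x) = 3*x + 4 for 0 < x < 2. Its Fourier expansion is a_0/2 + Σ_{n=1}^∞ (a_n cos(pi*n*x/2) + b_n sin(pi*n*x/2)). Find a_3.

a_3 = 1/2 ∫_{-2}^{2} φ(x) cos(3*pi*x/2) dx.
Split the integral at the breakpoints.
Integrating by parts (boundary term plus one more integral), an antiderivative of (3 - 2*x) cos(3*pi*x/2) is -4*x*sin(3*pi*x/2)/(3*pi) + 2*sin(3*pi*x/2)/pi - 8*cos(3*pi*x/2)/(9*pi**2); evaluating from -2 to 0: ∫_{-2}^{0} (3 - 2*x) cos(3*pi*x/2) dx = (-8/(9*pi**2)) - (8/(9*pi**2)) = -16/(9*pi**2).
Integrating by parts (boundary term plus one more integral), an antiderivative of (3*x + 4) cos(3*pi*x/2) is 2*x*sin(3*pi*x/2)/pi + 8*sin(3*pi*x/2)/(3*pi) + 4*cos(3*pi*x/2)/(3*pi**2); evaluating from 0 to 2: ∫_{0}^{2} (3*x + 4) cos(3*pi*x/2) dx = (-4/(3*pi**2)) - (4/(3*pi**2)) = -8/(3*pi**2).
Summing the pieces and multiplying by (1/2) gives a_3 = -20/(9*pi**2).

-20/(9*pi**2)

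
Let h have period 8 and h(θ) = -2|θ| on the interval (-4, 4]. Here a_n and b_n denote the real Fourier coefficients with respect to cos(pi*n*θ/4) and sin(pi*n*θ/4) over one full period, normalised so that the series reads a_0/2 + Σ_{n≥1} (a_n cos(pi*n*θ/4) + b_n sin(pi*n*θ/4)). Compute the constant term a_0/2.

-4

a_0 = 1/4 ∫_{-4}^{4} h(θ) dθ = 1/4 · (-32) = -8.
So the constant term a_0/2 = -4.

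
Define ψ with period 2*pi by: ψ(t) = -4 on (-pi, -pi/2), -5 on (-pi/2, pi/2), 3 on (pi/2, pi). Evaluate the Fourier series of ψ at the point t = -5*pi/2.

-9/2

t = -5*pi/2 differs from t = -pi/2 by -1 full period(s), and the series is 2*pi-periodic.
At t = -pi/2 the one-sided limits are ψ(-pi/2^-) = -4 and ψ(-pi/2^+) = -5.
By Dirichlet's theorem the series converges to their average, [(-4) + (-5)]/2 = -9/2.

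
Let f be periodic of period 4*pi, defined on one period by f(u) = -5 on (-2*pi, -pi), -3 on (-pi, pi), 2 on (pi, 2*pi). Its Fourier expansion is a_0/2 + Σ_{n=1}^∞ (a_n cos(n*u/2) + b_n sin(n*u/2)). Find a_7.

3/(7*pi)

a_7 = (1/(2*pi)) ∫_{-2*pi}^{2*pi} f(u) cos(7*u/2) du.
Split the integral at the breakpoints.
Directly, an antiderivative of (-5) cos(7*u/2) is -10*sin(7*u/2)/7; evaluating from -2*pi to -pi: ∫_{-2*pi}^{-pi} (-5) cos(7*u/2) du = (-10/7) - (0) = -10/7.
Directly, an antiderivative of (-3) cos(7*u/2) is -6*sin(7*u/2)/7; evaluating from -pi to pi: ∫_{-pi}^{pi} (-3) cos(7*u/2) du = (6/7) - (-6/7) = 12/7.
Directly, an antiderivative of (2) cos(7*u/2) is 4*sin(7*u/2)/7; evaluating from pi to 2*pi: ∫_{pi}^{2*pi} (2) cos(7*u/2) du = (0) - (-4/7) = 4/7.
Summing the pieces and multiplying by (1/(2*pi)) gives a_7 = 3/(7*pi).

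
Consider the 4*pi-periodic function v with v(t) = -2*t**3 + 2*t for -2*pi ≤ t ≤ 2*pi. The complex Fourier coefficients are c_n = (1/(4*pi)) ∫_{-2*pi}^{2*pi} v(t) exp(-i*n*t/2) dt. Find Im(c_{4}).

5/2 - 4*pi**2

Since v is real-valued, Im(c_{4}) = -(1/(4*pi)) ∫_{-2*pi}^{2*pi} v(t) sin(2*t) dt = -b_{4}/2.
v is odd and sin(2*t) is odd, so the integrand is even: ∫_{-2*pi}^{2*pi} v(t) sin(2*t) dt = 2∫_0^{2*pi} v(t) sin(2*t) dt.
Integrating by parts three times (tabular method), an antiderivative of (-2*t**3 + 2*t) sin(2*t) is t**3*cos(2*t) - 3*t**2*sin(2*t)/2 - 5*t*cos(2*t)/2 + 5*sin(2*t)/4; evaluating from 0 to 2*pi: ∫_{0}^{2*pi} (-2*t**3 + 2*t) sin(2*t) dt = (pi*(-5 + 8*pi**2)) - (0) = pi*(-5 + 8*pi**2).
So ∫_{-2*pi}^{2*pi} v(t) sin(2*t) dt = -10*pi + 16*pi**3.
Hence Im(c_{4}) = (-1/(4*pi))·(-10*pi + 16*pi**3) = 5/2 - 4*pi**2.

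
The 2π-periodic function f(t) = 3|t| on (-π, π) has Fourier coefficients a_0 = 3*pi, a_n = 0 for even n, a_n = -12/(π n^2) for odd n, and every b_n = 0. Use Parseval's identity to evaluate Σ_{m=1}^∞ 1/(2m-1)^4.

Parseval: a_0^2/2 + Σ a_n^2 = (1/π) ∫_{-π}^{π} f(t)^2 dt = 6*pi**2.
Subtract a_0^2/2 = 9*pi**2/2: Σ a_n^2 = 3*pi**2/2.
Only odd n contribute, with a_n^2 = 144/(π^2 n^4), so Σ_{m≥1} 1/(2m-1)^4 = π^2·(3*pi**2/2)/144 = pi**4/96.

pi**4/96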